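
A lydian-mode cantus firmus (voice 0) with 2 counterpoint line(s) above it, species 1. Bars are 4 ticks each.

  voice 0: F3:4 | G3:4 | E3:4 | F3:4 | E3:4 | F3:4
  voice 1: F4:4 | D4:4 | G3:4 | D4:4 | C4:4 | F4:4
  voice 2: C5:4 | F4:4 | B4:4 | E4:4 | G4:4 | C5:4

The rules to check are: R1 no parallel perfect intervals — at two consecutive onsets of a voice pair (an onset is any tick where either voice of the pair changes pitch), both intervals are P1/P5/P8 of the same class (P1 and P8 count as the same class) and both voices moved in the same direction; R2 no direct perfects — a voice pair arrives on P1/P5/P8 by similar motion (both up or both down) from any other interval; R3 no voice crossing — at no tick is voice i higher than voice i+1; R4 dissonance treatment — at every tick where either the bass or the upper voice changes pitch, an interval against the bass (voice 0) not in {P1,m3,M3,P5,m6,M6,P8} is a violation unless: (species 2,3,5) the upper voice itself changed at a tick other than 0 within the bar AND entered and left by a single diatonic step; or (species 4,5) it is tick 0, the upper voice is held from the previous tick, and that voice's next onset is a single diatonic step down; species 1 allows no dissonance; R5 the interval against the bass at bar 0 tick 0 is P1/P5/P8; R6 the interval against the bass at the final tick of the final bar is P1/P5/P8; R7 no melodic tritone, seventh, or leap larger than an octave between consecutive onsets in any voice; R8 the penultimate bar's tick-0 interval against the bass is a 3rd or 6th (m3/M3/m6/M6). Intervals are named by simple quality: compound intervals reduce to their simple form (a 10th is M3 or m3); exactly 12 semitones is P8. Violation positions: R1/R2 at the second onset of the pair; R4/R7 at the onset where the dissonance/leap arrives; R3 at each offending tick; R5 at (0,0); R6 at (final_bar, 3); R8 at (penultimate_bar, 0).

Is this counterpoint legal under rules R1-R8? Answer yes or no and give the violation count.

bar 0: v0=F3 v1=F4 v2=C5 (P5)
bar 1: v0=G3 v1=D4 v2=F4 (m7)
bar 2: v0=E3 v1=G3 v2=B4 (P5)
bar 3: v0=F3 v1=D4 v2=E4 (M7)
bar 4: v0=E3 v1=C4 v2=G4 (m3)
bar 5: v0=F3 v1=F4 v2=C5 (P5)
  R4 @ bar1.0: G3/F4 m7 untreated
  R7 @ bar2.0: F4->B4 leap 6st
  R4 @ bar3.0: F3/E4 M7 untreated
  R1 @ bar5.0: C4/G4 P5 -> F4/C5 P5 similar
  R2 @ bar5.0: E3/C4 m6 -> F3/F4 P8 similar
  R2 @ bar5.0: E3/G4 m3 -> F3/C5 P5 similar

No (6 violations)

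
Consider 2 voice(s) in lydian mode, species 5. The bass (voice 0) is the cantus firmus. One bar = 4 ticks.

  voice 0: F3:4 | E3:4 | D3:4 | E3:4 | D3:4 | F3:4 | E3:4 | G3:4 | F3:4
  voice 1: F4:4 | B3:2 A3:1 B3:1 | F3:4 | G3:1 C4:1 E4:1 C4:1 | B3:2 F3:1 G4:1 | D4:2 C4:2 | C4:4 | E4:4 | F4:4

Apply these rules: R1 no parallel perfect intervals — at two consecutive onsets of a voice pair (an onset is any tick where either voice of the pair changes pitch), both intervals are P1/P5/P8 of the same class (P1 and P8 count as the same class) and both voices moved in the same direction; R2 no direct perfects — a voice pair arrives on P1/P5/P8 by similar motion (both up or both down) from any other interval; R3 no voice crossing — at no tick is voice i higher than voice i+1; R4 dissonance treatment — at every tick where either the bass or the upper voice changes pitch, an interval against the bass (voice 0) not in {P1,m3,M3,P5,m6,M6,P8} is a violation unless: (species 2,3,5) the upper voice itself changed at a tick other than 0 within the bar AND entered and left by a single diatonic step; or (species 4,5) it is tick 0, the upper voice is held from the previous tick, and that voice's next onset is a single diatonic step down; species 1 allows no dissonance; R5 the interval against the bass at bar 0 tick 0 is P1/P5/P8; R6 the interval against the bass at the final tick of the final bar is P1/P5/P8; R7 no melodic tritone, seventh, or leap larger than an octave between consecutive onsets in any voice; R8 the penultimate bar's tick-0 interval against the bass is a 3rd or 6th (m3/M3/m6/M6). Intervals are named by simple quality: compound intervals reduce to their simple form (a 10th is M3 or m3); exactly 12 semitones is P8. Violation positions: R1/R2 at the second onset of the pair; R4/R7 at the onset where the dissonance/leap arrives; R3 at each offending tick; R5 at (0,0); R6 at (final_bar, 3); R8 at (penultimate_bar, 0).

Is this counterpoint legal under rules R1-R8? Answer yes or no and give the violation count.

No (6 violations)

bar 0: v0=F3 v1=F4 (P8)
bar 1: v0=E3 v1=B3 (P5)
bar 2: v0=D3 v1=F3 (m3)
bar 3: v0=E3 v1=G3 (m3)
bar 4: v0=D3 v1=B3 (M6)
bar 5: v0=F3 v1=D4 (M6)
bar 6: v0=E3 v1=C4 (m6)
bar 7: v0=G3 v1=E4 (M6)
bar 8: v0=F3 v1=F4 (P8)
  R2 @ bar1.0: F3/F4 P8 -> E3/B3 P5 similar
  R7 @ bar1.0: F4->B3 leap 6st
  R7 @ bar2.0: B3->F3 leap 6st
  R7 @ bar4.2: B3->F3 leap 6st
  R4 @ bar4.3: D3/G4 P4 untreated
  R7 @ bar4.3: F3->G4 leap 14st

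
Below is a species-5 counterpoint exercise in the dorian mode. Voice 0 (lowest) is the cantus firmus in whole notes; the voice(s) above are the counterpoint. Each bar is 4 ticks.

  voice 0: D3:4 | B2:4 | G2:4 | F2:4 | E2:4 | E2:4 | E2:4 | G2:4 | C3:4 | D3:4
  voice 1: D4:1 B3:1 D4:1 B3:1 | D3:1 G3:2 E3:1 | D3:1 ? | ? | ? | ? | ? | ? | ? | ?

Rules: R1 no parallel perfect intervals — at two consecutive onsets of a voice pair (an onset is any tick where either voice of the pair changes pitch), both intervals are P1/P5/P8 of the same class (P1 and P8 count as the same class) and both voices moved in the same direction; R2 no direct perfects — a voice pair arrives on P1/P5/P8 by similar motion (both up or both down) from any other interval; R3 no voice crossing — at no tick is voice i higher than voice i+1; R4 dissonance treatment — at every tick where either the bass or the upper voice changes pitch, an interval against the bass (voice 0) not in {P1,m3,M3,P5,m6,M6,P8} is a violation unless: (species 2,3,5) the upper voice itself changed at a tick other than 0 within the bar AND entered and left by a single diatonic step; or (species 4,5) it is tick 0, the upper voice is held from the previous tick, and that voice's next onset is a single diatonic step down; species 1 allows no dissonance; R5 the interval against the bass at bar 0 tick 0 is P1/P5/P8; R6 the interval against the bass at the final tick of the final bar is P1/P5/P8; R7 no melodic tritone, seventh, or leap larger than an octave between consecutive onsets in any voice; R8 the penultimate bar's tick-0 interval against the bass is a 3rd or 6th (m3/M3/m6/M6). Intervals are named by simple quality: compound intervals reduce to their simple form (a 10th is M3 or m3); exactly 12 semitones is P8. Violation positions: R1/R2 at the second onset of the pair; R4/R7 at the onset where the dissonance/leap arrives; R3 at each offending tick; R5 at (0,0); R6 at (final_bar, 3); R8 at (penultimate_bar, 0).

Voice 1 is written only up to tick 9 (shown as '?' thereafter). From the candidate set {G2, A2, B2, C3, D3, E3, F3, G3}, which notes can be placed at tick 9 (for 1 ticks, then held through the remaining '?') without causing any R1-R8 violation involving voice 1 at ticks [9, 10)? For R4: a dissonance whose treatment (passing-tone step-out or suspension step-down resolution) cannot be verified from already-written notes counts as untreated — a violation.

{B2, D3, E3, G2, G3}

G2: legal
A2: violates R4
B2: legal
C3: violates R4
D3: legal
E3: legal
F3: violates R4
G3: legal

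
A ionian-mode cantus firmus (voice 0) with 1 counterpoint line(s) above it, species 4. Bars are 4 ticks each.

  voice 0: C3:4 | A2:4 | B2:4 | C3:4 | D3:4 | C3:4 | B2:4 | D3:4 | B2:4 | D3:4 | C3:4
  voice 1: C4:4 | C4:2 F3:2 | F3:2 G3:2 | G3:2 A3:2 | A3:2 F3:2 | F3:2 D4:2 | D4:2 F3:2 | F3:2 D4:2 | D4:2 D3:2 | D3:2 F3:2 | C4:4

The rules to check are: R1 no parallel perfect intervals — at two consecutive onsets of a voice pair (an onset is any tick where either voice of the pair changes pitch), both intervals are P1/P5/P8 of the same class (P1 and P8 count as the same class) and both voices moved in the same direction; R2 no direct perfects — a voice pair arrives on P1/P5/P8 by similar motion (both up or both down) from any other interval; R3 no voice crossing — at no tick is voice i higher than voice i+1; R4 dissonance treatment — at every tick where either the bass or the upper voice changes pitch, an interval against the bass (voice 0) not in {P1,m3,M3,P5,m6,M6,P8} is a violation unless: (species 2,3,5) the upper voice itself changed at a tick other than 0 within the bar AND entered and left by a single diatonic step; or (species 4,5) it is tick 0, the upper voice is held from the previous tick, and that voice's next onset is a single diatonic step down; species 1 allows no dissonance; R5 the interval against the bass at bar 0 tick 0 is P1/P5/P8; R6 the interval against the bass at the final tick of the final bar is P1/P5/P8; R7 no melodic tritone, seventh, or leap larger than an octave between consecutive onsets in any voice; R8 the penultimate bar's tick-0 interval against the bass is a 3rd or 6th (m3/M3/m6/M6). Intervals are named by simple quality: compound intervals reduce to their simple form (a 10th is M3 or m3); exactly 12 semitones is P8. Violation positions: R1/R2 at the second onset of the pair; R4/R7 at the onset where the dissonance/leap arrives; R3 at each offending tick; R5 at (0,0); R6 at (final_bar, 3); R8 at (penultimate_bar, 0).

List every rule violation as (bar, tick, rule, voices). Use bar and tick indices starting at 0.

bar 0: v0=C3 v1=C4 downbeat P8
bar 1: v0=A2 v1=C4 downbeat m3
bar 2: v0=B2 v1=F3 downbeat TT
bar 3: v0=C3 v1=G3 downbeat P5
bar 4: v0=D3 v1=A3 downbeat P5
bar 5: v0=C3 v1=F3 downbeat P4
bar 6: v0=B2 v1=D4 downbeat m3
bar 7: v0=D3 v1=F3 downbeat m3
bar 8: v0=B2 v1=D4 downbeat m3
bar 9: v0=D3 v1=D3 downbeat P1
bar 10: v0=C3 v1=C4 downbeat P8
  -> R4 @ bar 2 tick 0 v(0, 1): B2/F3 TT untreated
  -> R4 @ bar 5 tick 0 v(0, 1): C3/F3 P4 untreated
  -> R4 @ bar 5 tick 2 v(0, 1): C3/D4 M2 untreated
  -> R4 @ bar 6 tick 2 v(0, 1): B2/F3 TT untreated
  -> R8 @ bar 9 tick 0 v(0, 1): penult P1 not 3rd/6th

(2, 0, R4, (0, 1))
(5, 0, R4, (0, 1))
(5, 2, R4, (0, 1))
(6, 2, R4, (0, 1))
(9, 0, R8, (0, 1))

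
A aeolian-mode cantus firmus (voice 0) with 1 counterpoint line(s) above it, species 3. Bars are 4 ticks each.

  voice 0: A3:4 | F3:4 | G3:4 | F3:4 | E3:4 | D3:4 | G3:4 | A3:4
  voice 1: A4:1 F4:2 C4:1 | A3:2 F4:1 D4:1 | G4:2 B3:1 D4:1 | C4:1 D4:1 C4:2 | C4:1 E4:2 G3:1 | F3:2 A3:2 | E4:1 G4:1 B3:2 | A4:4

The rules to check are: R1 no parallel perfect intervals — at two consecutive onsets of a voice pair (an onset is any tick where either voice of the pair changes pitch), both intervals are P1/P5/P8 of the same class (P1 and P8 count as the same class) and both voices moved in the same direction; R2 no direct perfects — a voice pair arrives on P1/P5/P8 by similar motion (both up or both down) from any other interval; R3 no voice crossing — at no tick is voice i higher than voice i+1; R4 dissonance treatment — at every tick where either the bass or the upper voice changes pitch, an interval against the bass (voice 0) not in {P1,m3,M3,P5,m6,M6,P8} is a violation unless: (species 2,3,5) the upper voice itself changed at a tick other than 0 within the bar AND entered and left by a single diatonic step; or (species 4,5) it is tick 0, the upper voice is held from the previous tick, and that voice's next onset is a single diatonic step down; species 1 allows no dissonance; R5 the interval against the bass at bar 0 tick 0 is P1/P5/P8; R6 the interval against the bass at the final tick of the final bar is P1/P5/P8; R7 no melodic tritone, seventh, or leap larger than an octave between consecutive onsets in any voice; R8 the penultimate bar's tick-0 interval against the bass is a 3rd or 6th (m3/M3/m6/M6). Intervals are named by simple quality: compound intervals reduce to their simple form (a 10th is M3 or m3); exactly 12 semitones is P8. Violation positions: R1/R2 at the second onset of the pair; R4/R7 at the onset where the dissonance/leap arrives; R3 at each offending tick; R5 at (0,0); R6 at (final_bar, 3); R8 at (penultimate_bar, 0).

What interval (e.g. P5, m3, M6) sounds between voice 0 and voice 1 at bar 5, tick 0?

m3

voice 0=D3 voice 1=F3 -> m3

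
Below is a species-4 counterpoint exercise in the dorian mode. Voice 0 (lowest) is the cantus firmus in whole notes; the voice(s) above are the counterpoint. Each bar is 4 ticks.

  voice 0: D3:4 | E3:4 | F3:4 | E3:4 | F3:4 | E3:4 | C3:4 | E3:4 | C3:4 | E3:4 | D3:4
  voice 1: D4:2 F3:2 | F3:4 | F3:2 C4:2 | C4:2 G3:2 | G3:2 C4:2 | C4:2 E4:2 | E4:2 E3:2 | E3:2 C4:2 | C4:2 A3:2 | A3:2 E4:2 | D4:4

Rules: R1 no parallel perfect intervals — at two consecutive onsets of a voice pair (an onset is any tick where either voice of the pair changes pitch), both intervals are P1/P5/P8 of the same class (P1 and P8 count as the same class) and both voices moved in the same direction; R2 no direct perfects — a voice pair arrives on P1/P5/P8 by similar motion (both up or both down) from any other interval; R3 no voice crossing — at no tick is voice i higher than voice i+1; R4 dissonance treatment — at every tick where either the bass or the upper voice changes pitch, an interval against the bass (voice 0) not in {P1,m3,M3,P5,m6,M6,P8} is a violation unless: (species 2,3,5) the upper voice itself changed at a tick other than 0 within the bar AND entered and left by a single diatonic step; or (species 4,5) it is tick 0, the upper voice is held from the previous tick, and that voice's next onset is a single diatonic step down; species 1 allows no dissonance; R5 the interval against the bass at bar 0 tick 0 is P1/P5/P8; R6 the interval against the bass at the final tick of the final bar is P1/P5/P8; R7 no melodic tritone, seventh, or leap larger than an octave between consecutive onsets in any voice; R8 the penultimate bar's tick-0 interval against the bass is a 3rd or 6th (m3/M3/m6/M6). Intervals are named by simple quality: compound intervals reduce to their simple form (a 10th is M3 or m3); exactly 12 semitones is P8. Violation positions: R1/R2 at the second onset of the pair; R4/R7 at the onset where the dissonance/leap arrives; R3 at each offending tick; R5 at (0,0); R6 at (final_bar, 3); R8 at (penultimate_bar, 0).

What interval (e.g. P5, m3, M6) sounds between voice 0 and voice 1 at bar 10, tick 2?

voice 0=D3 voice 1=D4 -> P8

P8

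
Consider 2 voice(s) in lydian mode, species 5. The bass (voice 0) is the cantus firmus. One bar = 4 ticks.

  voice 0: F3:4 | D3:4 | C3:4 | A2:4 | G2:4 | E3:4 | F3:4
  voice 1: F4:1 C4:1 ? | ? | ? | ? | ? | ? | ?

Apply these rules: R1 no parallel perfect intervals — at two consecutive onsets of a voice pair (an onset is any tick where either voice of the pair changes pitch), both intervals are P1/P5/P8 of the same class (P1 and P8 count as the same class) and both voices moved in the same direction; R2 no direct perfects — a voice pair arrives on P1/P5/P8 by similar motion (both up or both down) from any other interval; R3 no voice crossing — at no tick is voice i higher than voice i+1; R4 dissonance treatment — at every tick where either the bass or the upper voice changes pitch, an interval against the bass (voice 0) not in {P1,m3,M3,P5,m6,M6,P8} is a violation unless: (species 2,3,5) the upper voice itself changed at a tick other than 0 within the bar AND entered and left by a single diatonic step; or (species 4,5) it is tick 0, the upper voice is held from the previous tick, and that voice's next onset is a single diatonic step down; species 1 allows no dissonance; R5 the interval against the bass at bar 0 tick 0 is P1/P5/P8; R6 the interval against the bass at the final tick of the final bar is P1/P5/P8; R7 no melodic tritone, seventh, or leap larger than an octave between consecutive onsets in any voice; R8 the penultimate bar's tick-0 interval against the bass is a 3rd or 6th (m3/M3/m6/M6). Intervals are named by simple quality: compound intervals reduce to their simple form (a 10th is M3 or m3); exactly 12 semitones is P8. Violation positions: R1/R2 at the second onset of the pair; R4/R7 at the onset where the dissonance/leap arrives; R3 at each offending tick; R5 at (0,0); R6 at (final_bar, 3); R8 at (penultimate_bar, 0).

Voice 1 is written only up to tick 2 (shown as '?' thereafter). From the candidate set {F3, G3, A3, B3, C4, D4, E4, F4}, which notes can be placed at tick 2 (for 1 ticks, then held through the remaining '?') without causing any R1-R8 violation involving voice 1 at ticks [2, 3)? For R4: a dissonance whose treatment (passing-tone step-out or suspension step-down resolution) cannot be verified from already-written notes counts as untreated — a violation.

F3: legal
G3: violates R4
A3: legal
B3: violates R4
C4: legal
D4: legal
E4: violates R4
F4: legal

{A3, C4, D4, F3, F4}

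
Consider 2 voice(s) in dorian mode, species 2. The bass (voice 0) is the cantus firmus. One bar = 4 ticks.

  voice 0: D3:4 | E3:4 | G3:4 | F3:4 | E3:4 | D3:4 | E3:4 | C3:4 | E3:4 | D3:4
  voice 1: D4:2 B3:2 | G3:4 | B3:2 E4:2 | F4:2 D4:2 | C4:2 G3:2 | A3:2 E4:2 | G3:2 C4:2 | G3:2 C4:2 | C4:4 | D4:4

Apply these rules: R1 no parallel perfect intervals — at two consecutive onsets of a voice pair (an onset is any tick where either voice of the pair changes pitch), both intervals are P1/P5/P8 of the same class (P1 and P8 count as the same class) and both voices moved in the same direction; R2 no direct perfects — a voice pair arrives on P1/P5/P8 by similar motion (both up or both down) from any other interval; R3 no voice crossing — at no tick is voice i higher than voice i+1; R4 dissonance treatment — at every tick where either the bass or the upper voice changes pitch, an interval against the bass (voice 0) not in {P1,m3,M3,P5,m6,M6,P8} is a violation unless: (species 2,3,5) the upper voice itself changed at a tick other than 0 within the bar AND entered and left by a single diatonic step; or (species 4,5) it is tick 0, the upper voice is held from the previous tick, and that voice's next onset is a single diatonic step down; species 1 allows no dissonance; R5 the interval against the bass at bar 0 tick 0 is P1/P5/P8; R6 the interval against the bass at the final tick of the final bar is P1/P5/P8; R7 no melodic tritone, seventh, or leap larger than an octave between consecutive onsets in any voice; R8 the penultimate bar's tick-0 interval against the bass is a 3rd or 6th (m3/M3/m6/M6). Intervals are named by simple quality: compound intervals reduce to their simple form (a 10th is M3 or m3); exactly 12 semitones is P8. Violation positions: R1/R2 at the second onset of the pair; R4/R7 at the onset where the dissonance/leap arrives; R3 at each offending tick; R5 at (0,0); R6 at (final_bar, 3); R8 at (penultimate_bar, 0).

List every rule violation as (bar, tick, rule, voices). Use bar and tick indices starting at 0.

(5, 2, R4, (0, 1))
(7, 0, R2, (0, 1))

bar 0: v0=D3 v1=D4 downbeat P8
bar 1: v0=E3 v1=G3 downbeat m3
bar 2: v0=G3 v1=B3 downbeat M3
bar 3: v0=F3 v1=F4 downbeat P8
bar 4: v0=E3 v1=C4 downbeat m6
bar 5: v0=D3 v1=A3 downbeat P5
bar 6: v0=E3 v1=G3 downbeat m3
bar 7: v0=C3 v1=G3 downbeat P5
bar 8: v0=E3 v1=C4 downbeat m6
bar 9: v0=D3 v1=D4 downbeat P8
  -> R4 @ bar 5 tick 2 v(0, 1): D3/E4 M2 untreated
  -> R2 @ bar 7 tick 0 v(0, 1): E3/C4 m6 -> C3/G3 P5 similar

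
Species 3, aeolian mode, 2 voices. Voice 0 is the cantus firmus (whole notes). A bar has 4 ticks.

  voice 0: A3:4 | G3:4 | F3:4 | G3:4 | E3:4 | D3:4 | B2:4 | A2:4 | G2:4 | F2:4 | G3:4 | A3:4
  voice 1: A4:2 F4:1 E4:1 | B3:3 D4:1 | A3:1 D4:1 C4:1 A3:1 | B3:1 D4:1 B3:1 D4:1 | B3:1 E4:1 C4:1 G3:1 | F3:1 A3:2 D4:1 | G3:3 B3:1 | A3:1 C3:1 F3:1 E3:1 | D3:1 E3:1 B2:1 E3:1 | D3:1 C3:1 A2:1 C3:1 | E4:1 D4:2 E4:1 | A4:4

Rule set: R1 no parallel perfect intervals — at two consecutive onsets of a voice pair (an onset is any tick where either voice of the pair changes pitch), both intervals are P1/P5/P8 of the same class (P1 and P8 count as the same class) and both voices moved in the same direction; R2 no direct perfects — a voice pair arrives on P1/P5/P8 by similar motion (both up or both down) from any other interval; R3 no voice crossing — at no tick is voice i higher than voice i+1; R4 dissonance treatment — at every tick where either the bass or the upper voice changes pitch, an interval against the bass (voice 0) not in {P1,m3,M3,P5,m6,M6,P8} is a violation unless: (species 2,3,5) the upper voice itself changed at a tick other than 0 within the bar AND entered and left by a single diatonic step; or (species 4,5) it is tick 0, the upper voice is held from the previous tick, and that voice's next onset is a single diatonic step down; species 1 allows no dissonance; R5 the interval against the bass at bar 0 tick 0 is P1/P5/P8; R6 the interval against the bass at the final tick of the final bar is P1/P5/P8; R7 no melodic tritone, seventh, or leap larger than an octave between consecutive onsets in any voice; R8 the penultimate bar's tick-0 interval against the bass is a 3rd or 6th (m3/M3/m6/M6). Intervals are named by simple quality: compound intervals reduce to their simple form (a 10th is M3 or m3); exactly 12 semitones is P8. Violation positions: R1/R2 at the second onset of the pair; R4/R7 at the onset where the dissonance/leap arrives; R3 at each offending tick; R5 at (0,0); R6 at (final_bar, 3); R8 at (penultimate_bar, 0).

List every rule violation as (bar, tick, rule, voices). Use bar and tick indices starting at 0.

(4, 0, R1, (0, 1))
(7, 0, R1, (0, 1))
(8, 0, R1, (0, 1))
(10, 0, R7, (0,))
(10, 0, R7, (1,))
(11, 0, R2, (0, 1))

bar 0: v0=A3 v1=A4 downbeat P8
bar 1: v0=G3 v1=B3 downbeat M3
bar 2: v0=F3 v1=A3 downbeat M3
bar 3: v0=G3 v1=B3 downbeat M3
bar 4: v0=E3 v1=B3 downbeat P5
bar 5: v0=D3 v1=F3 downbeat m3
bar 6: v0=B2 v1=G3 downbeat m6
bar 7: v0=A2 v1=A3 downbeat P8
bar 8: v0=G2 v1=D3 downbeat P5
bar 9: v0=F2 v1=D3 downbeat M6
bar 10: v0=G3 v1=E4 downbeat M6
bar 11: v0=A3 v1=A4 downbeat P8
  -> R1 @ bar 4 tick 0 v(0, 1): G3/D4 P5 -> E3/B3 P5 similar
  -> R1 @ bar 7 tick 0 v(0, 1): B2/B3 P8 -> A2/A3 P8 similar
  -> R1 @ bar 8 tick 0 v(0, 1): A2/E3 P5 -> G2/D3 P5 similar
  -> R7 @ bar 10 tick 0 v(0,): F2->G3 leap 14st
  -> R7 @ bar 10 tick 0 v(1,): C3->E4 leap 16st
  -> R2 @ bar 11 tick 0 v(0, 1): G3/E4 M6 -> A3/A4 P8 similar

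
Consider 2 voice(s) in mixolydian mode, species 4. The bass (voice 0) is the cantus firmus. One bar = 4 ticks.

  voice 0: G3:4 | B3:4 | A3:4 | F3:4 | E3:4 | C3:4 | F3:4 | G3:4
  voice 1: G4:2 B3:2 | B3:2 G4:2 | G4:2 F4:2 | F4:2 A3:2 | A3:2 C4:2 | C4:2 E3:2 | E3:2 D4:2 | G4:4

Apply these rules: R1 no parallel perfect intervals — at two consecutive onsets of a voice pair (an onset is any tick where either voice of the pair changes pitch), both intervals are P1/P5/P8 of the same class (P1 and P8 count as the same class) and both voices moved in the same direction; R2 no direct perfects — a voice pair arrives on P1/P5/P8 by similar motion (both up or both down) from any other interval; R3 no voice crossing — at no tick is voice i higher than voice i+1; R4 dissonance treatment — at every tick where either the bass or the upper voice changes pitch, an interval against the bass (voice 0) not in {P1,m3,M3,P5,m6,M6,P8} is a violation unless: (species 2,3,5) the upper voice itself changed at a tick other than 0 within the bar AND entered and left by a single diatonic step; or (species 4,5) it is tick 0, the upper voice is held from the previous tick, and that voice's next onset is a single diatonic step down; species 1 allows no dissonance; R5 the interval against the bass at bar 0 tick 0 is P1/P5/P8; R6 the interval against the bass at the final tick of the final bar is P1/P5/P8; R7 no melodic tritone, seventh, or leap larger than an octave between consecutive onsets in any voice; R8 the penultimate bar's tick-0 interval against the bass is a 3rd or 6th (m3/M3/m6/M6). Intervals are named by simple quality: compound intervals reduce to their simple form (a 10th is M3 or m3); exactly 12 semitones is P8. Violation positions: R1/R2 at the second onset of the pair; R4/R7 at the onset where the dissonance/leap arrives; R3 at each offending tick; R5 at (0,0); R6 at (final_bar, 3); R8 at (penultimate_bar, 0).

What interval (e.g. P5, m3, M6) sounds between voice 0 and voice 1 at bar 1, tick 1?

P1

voice 0=B3 voice 1=B3 -> P1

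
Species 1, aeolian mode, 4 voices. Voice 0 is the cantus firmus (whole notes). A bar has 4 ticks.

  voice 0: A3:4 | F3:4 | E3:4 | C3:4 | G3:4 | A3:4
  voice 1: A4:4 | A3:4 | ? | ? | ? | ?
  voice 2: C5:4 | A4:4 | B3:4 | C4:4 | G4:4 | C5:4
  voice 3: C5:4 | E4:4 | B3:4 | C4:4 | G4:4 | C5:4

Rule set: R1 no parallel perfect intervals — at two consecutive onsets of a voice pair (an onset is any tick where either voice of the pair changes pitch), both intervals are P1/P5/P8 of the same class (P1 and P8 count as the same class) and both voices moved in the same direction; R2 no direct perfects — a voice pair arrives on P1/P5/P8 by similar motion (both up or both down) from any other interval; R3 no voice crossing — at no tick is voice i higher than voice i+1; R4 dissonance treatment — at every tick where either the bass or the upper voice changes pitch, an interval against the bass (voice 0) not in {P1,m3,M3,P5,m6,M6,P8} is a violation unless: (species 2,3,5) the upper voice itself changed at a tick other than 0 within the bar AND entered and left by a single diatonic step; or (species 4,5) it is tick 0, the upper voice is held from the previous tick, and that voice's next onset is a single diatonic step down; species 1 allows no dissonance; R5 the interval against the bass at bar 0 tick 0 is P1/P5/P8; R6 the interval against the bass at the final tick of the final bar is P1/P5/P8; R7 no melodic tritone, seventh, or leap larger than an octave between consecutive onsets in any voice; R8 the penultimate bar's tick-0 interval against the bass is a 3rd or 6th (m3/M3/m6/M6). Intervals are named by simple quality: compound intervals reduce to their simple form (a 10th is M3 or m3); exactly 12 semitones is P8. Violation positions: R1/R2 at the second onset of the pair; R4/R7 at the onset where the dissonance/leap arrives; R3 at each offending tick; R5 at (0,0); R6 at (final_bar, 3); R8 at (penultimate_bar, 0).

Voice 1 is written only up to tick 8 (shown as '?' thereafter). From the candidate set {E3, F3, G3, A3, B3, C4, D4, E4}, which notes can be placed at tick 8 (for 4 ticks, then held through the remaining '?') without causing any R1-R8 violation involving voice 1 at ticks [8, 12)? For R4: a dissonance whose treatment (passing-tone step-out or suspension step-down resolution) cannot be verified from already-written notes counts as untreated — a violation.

E3: violates R1,R2
F3: violates R4
G3: legal
A3: violates R4
B3: legal
C4: violates R3
D4: violates R3,R4
E4: violates R3

{B3, G3}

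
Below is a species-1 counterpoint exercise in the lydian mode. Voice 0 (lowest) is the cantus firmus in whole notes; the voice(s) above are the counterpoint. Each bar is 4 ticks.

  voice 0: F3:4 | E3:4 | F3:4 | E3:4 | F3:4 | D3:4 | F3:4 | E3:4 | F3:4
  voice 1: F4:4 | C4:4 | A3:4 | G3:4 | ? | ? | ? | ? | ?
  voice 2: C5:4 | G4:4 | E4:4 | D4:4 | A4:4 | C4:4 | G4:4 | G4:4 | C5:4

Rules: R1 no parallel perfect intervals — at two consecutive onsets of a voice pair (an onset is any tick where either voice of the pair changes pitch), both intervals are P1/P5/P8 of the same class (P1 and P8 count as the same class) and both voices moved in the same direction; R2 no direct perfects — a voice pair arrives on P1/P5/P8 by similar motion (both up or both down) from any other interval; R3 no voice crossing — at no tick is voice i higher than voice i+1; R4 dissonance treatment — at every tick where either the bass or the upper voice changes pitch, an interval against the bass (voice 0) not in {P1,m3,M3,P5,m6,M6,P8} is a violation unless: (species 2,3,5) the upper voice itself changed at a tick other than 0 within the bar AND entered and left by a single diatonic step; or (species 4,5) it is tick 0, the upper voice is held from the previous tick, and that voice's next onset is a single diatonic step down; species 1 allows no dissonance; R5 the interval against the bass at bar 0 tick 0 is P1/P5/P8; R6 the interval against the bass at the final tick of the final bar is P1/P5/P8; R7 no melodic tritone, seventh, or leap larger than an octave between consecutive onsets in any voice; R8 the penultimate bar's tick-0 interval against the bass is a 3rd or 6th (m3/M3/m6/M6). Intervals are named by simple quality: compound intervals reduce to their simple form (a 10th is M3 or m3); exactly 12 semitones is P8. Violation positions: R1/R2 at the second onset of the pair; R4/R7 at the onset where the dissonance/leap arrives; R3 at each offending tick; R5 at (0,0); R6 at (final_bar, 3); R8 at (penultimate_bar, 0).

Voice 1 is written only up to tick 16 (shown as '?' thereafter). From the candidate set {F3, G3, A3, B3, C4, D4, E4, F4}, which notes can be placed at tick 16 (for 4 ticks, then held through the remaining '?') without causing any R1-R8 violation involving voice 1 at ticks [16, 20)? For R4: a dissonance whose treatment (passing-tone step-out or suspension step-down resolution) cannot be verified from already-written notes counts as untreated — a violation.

{F3}

F3: legal
G3: violates R4
A3: violates R2
B3: violates R4
C4: violates R2
D4: violates R1
E4: violates R4
F4: violates R2,R7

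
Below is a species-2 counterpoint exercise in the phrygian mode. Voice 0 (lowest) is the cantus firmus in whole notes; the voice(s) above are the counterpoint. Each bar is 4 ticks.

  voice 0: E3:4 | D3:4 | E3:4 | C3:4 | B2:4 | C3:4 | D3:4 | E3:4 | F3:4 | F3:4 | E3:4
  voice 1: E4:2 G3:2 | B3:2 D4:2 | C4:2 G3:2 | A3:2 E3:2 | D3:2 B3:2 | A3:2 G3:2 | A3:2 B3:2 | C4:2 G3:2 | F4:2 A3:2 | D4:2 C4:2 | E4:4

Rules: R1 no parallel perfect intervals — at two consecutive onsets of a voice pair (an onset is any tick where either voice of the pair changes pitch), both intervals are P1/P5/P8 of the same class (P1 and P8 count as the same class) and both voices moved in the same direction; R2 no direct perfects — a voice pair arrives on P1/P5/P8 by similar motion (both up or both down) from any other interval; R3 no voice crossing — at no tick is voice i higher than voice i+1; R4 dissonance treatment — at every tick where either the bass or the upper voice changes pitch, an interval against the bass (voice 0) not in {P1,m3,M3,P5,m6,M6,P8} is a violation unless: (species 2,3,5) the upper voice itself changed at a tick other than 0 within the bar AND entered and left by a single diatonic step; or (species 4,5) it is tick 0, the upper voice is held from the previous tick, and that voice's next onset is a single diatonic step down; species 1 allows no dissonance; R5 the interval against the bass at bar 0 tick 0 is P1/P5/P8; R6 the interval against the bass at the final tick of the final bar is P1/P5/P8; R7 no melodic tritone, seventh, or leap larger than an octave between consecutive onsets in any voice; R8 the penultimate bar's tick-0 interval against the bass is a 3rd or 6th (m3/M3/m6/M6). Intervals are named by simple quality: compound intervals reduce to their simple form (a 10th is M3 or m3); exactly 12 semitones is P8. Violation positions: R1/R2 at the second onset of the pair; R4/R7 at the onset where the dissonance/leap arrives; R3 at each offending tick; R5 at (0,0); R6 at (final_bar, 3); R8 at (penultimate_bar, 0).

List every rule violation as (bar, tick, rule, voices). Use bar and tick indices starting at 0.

(6, 0, R1, (0, 1))
(8, 0, R2, (0, 1))
(8, 0, R7, (1,))

bar 0: v0=E3 v1=E4 downbeat P8
bar 1: v0=D3 v1=B3 downbeat M6
bar 2: v0=E3 v1=C4 downbeat m6
bar 3: v0=C3 v1=A3 downbeat M6
bar 4: v0=B2 v1=D3 downbeat m3
bar 5: v0=C3 v1=A3 downbeat M6
bar 6: v0=D3 v1=A3 downbeat P5
bar 7: v0=E3 v1=C4 downbeat m6
bar 8: v0=F3 v1=F4 downbeat P8
bar 9: v0=F3 v1=D4 downbeat M6
bar 10: v0=E3 v1=E4 downbeat P8
  -> R1 @ bar 6 tick 0 v(0, 1): C3/G3 P5 -> D3/A3 P5 similar
  -> R2 @ bar 8 tick 0 v(0, 1): E3/G3 m3 -> F3/F4 P8 similar
  -> R7 @ bar 8 tick 0 v(1,): G3->F4 leap 10st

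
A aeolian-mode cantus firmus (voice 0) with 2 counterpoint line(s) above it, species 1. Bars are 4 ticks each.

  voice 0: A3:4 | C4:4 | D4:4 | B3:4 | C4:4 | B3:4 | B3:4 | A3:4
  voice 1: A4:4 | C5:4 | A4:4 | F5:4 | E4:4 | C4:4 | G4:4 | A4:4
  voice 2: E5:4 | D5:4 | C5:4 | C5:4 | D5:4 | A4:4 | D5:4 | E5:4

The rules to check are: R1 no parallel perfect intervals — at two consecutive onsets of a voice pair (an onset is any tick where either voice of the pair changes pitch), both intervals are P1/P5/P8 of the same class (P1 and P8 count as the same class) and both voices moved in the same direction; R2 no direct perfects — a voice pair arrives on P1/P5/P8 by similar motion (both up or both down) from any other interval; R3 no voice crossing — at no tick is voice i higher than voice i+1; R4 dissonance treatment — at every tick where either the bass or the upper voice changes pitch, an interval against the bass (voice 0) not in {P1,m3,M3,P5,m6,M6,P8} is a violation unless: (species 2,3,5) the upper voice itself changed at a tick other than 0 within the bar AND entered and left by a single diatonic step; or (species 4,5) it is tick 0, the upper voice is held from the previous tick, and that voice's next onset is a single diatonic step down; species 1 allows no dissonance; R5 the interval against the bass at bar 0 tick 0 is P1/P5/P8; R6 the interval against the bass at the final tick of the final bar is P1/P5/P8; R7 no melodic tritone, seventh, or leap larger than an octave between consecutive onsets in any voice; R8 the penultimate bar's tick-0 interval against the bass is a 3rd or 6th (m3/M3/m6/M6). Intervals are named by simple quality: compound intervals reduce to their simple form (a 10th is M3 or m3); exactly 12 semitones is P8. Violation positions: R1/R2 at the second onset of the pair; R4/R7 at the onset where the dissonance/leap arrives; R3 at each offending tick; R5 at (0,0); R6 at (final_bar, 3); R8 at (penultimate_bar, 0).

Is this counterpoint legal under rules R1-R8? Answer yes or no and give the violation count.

No (15 violations)

bar 0: v0=A3 v1=A4 v2=E5 (P5)
bar 1: v0=C4 v1=C5 v2=D5 (M2)
bar 2: v0=D4 v1=A4 v2=C5 (m7)
bar 3: v0=B3 v1=F5 v2=C5 (m2)
bar 4: v0=C4 v1=E4 v2=D5 (M2)
bar 5: v0=B3 v1=C4 v2=A4 (m7)
bar 6: v0=B3 v1=G4 v2=D5 (m3)
bar 7: v0=A3 v1=A4 v2=E5 (P5)
  R1 @ bar1.0: A3/A4 P8 -> C4/C5 P8 similar
  R4 @ bar1.0: C4/D5 M2 untreated
  R4 @ bar2.0: D4/C5 m7 untreated
  R3 @ bar3.0: F5 above C5
  R4 @ bar3.0: B3/F5 TT untreated
  R4 @ bar3.0: B3/C5 m2 untreated
  R3 @ bar3.1: F5 above C5
  R3 @ bar3.2: F5 above C5
  R3 @ bar3.3: F5 above C5
  R4 @ bar4.0: C4/D5 M2 untreated
  R7 @ bar4.0: F5->E4 leap 13st
  R4 @ bar5.0: B3/C4 m2 untreated
  R4 @ bar5.0: B3/A4 m7 untreated
  R2 @ bar6.0: C4/A4 M6 -> G4/D5 P5 similar
  R1 @ bar7.0: G4/D5 P5 -> A4/E5 P5 similar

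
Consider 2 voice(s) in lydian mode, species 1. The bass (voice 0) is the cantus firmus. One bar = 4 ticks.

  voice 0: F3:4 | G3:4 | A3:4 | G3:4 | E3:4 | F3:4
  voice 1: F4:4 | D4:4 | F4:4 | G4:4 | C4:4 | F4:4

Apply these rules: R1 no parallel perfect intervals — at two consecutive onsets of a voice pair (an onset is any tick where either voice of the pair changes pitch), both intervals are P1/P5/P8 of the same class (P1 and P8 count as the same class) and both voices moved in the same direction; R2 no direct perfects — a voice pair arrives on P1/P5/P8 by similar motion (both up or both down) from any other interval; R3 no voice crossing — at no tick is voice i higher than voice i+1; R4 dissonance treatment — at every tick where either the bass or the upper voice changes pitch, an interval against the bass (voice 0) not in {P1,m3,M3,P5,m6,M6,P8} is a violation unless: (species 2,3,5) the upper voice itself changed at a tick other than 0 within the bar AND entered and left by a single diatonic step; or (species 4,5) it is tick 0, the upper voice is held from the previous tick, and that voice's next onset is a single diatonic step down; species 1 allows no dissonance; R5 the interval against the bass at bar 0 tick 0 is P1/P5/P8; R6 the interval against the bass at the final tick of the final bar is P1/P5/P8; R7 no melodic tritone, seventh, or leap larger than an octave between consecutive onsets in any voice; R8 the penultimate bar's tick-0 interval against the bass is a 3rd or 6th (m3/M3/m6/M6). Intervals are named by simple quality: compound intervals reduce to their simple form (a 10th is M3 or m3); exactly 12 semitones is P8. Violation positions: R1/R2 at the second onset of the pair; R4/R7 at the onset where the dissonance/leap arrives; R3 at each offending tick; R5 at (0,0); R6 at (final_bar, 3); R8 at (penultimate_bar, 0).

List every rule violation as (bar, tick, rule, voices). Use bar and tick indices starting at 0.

(5, 0, R2, (0, 1))

bar 0: v0=F3 v1=F4 downbeat P8
bar 1: v0=G3 v1=D4 downbeat P5
bar 2: v0=A3 v1=F4 downbeat m6
bar 3: v0=G3 v1=G4 downbeat P8
bar 4: v0=E3 v1=C4 downbeat m6
bar 5: v0=F3 v1=F4 downbeat P8
  -> R2 @ bar 5 tick 0 v(0, 1): E3/C4 m6 -> F3/F4 P8 similar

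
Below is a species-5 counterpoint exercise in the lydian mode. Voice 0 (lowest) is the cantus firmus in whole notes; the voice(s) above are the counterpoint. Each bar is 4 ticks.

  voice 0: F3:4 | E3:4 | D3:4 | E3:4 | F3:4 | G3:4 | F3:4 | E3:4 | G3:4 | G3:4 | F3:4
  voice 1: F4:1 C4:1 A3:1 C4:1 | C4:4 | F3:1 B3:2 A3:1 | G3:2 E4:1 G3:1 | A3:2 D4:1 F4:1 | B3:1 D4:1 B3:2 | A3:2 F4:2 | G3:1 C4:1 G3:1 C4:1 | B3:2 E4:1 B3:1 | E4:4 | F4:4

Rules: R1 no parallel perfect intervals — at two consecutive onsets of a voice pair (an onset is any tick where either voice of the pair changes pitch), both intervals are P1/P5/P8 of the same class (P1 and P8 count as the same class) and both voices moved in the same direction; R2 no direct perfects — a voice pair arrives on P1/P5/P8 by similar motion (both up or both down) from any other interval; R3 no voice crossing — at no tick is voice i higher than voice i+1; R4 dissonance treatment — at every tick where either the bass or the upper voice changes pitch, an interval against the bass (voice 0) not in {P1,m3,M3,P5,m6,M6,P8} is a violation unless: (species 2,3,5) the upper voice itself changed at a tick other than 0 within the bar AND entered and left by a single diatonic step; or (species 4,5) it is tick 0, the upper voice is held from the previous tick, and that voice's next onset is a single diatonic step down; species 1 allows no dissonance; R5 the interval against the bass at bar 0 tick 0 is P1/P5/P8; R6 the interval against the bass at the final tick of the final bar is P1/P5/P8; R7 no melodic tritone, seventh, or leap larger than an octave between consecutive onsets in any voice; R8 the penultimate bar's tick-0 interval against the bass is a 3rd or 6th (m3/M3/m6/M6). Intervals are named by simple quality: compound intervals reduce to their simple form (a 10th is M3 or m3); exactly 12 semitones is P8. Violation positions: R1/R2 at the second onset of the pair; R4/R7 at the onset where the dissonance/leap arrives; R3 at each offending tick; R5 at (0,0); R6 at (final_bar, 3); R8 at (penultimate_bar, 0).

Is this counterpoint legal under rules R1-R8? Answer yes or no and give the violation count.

No (3 violations)

bar 0: v0=F3 v1=F4 (P8)
bar 1: v0=E3 v1=C4 (m6)
bar 2: v0=D3 v1=F3 (m3)
bar 3: v0=E3 v1=G3 (m3)
bar 4: v0=F3 v1=A3 (M3)
bar 5: v0=G3 v1=B3 (M3)
bar 6: v0=F3 v1=A3 (M3)
bar 7: v0=E3 v1=G3 (m3)
bar 8: v0=G3 v1=B3 (M3)
bar 9: v0=G3 v1=E4 (M6)
bar 10: v0=F3 v1=F4 (P8)
  R7 @ bar2.1: F3->B3 leap 6st
  R7 @ bar5.0: F4->B3 leap 6st
  R7 @ bar7.0: F4->G3 leap 10st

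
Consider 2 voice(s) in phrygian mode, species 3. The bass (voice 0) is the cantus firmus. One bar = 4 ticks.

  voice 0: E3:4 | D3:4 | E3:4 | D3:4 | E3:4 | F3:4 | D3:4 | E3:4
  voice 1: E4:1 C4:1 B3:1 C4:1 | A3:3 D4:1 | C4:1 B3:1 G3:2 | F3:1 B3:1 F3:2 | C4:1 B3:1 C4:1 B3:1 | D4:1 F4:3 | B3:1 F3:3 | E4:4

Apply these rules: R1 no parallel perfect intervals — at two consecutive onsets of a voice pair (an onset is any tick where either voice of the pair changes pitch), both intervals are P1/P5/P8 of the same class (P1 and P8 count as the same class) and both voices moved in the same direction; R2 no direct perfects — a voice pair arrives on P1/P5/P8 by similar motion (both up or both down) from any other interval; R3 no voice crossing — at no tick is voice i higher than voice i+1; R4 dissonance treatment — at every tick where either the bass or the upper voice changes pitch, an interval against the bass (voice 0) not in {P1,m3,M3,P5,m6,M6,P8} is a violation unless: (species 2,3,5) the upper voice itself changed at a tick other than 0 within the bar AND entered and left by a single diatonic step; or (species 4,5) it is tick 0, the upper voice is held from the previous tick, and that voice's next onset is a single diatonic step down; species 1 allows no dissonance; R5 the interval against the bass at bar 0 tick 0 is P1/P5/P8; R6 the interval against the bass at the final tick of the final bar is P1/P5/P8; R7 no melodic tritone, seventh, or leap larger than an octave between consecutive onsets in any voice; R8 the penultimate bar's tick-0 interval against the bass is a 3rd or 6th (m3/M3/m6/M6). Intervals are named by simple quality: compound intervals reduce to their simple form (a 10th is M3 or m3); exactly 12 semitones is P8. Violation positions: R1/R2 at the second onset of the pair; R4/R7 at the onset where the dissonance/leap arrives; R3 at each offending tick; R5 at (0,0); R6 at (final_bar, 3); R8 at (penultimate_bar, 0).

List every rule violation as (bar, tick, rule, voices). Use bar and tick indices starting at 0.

(1, 0, R2, (0, 1))
(3, 1, R7, (1,))
(3, 2, R7, (1,))
(6, 0, R7, (1,))
(6, 1, R7, (1,))
(7, 0, R2, (0, 1))
(7, 0, R7, (1,))

bar 0: v0=E3 v1=E4 downbeat P8
bar 1: v0=D3 v1=A3 downbeat P5
bar 2: v0=E3 v1=C4 downbeat m6
bar 3: v0=D3 v1=F3 downbeat m3
bar 4: v0=E3 v1=C4 downbeat m6
bar 5: v0=F3 v1=D4 downbeat M6
bar 6: v0=D3 v1=B3 downbeat M6
bar 7: v0=E3 v1=E4 downbeat P8
  -> R2 @ bar 1 tick 0 v(0, 1): E3/C4 m6 -> D3/A3 P5 similar
  -> R7 @ bar 3 tick 1 v(1,): F3->B3 leap 6st
  -> R7 @ bar 3 tick 2 v(1,): B3->F3 leap 6st
  -> R7 @ bar 6 tick 0 v(1,): F4->B3 leap 6st
  -> R7 @ bar 6 tick 1 v(1,): B3->F3 leap 6st
  -> R2 @ bar 7 tick 0 v(0, 1): D3/F3 m3 -> E3/E4 P8 similar
  -> R7 @ bar 7 tick 0 v(1,): F3->E4 leap 11st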